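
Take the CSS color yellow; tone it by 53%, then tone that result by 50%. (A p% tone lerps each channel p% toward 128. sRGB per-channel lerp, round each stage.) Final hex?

#9e9e62

CSS yellow is rgb(255, 255, 0).
A 53% tone moves each channel 53% toward 128:
  R: 255 + 0.53×(128−255) = 255 − 67.31 = 187.69 → 188
  G: 255 − 67.31 = 187.69 → 188
  B: 0 + 0.53×(128−0) = 0 + 67.84 = 67.84 → 68
After the tone: rgb(188, 188, 68) = #bcbc44.
A 50% tone moves each channel 50% toward 128:
  R: 188 + 0.5×(128−188) = 188 − 30 = 158 → 158
  G: 188 + 0.5×(128−188) = 188 − 30 = 158 → 158
  B: 68 + 30 = 98 → 98
rgb(158, 158, 98) = #9e9e62.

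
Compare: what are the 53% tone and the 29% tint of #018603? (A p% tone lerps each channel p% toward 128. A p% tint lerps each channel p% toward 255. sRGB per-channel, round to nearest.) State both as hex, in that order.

#018603 is rgb(1, 134, 3).
53% tone:
  R: 1 + 0.53×(128−1) = 1 + 67.31 = 68.31 → 68
  G: 134 + 0.53×(128−134) = 134 − 3.18 = 130.82 → 131
  B: 3 + 66.25 = 69.25 → 69
  → #448345
29% tint:
  R: 1 + 0.29×(255−1) = 1 + 73.66 = 74.66 → 75
  G: 134 + 35.09 = 169.09 → 169
  B: 3 + 73.08 = 76.08 → 76
  → #4BA94C

#448345, #4BA94C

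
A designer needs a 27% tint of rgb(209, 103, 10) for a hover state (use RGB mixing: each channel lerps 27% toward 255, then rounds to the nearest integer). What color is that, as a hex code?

#DD904C

Per channel, c → c + 0.27(255 − c):
  R: 209 + 0.27×(255−209) = 209 + 12.42 = 221.42 → 221
  G: 103 + 0.27×(255−103) = 103 + 41.04 = 144.04 → 144
  B: 10 + 0.27×(255−10) = 10 + 66.15 = 76.15 → 76
rgb(221, 144, 76) = #DD904C.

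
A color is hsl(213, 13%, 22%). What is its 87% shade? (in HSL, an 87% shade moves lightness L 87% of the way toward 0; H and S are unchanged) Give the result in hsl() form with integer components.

hsl(213, 13%, 3%)

L moves 87% from 22 toward 0: 22 − 19.14 = 2.86 → 3.
H and S are unchanged.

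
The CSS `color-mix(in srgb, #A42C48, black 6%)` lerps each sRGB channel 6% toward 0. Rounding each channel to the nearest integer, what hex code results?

#A42C48 is rgb(164, 44, 72).
A 6% shade moves each channel 6% toward 0:
  R: 164 + 0.06×(0−164) = 164 − 9.84 = 154.16 → 154
  G: 44 + 0.06×(0−44) = 44 − 2.64 = 41.36 → 41
  B: 72 − 4.32 = 67.68 → 68
rgb(154, 41, 68) = #9A2944.

#9A2944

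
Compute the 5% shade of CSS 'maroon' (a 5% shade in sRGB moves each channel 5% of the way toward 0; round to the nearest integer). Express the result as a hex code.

CSS maroon is rgb(128, 0, 0).
A 5% shade moves each channel 5% toward 0:
  R: 128 − 6.4 = 121.6 → 122
  G: 0 + 0 = 0 → 0
  B: 0 + 0.05×(0−0) = 0 + 0 = 0 → 0
rgb(122, 0, 0) = #7A0000.

#7A0000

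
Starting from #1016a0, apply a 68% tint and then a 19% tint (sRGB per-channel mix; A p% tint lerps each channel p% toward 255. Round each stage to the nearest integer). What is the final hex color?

#c1c2e7

#1016a0 is rgb(16, 22, 160).
Per channel, c → c + 0.68(255 − c):
  R: 16 + 162.52 = 178.52 → 179
  G: 22 + 0.68×(255−22) = 22 + 158.44 = 180.44 → 180
  B: 160 + 0.68×(255−160) = 160 + 64.6 = 224.6 → 225
After the tint: rgb(179, 180, 225) = #b3b4e1.
A 19% tint moves each channel 19% toward 255:
  R: 179 + 14.44 = 193.44 → 193
  G: 180 + 14.25 = 194.25 → 194
  B: 225 + 0.19×(255−225) = 225 + 5.7 = 230.7 → 231
rgb(193, 194, 231) = #c1c2e7.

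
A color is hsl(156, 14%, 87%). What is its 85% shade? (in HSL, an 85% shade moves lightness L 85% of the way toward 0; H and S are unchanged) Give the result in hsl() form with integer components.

hsl(156, 14%, 13%)

L moves 85% from 87 toward 0: 87 − 73.95 = 13.05 → 13.
H and S are unchanged.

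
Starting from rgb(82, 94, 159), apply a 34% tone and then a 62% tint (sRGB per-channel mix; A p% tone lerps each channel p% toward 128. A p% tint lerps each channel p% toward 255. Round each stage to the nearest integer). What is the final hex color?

Per channel, c → c + 0.34(128 − c):
  R: 82 + 15.64 = 97.64 → 98
  G: 94 + 11.56 = 105.56 → 106
  B: 159 + 0.34×(128−159) = 159 − 10.54 = 148.46 → 148
After the tone: rgb(98, 106, 148) = #626A94.
Per channel, c → c + 0.62(255 − c):
  R: 98 + 97.34 = 195.34 → 195
  G: 106 + 0.62×(255−106) = 106 + 92.38 = 198.38 → 198
  B: 148 + 0.62×(255−148) = 148 + 66.34 = 214.34 → 214
rgb(195, 198, 214) = #C3C6D6.

#C3C6D6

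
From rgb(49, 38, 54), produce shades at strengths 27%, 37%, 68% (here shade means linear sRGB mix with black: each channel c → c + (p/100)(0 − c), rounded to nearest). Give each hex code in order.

27%: (49 − 13.23 = 35.77→36, 38 − 10.26 = 27.74→28, 54 − 14.58 = 39.42→39) → #241C27
37%: (49 − 18.13 = 30.87→31, 38 − 14.06 = 23.94→24, 54 − 19.98 = 34.02→34) → #1F1822
68%: (49 − 33.32 = 15.68→16, 38 − 25.84 = 12.16→12, 54 − 36.72 = 17.28→17) → #100C11

#241C27, #1F1822, #100C11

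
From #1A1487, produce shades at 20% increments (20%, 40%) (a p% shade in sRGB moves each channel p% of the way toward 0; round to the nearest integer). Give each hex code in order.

#15106C, #100C51

#1A1487 is rgb(26, 20, 135).
20%: (26 − 5.2 = 20.8→21, 20 − 4 = 16→16, 135 − 27 = 108→108) → #15106C
40%: (26 − 10.4 = 15.6→16, 20 − 8 = 12→12, 135 − 54 = 81→81) → #100C51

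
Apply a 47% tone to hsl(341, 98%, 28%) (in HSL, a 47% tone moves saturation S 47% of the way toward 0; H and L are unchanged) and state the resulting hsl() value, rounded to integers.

S moves 47% from 98 toward 0: 98 − 46.06 = 51.94 → 52.
H and L are unchanged.

hsl(341, 52%, 28%)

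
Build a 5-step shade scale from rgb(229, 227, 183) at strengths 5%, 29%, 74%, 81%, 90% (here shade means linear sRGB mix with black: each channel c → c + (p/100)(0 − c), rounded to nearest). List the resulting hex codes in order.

5%: (229 − 11.45 = 217.55→218, 227 − 11.35 = 215.65→216, 183 − 9.15 = 173.85→174) → #dad8ae
29%: (229 − 66.41 = 162.59→163, 227 − 65.83 = 161.17→161, 183 − 53.07 = 129.93→130) → #a3a182
74%: (229 − 169.46 = 59.54→60, 227 − 167.98 = 59.02→59, 183 − 135.42 = 47.58→48) → #3c3b30
81%: (229 − 185.49 = 43.51→44, 227 − 183.87 = 43.13→43, 183 − 148.23 = 34.77→35) → #2c2b23
90%: (229 − 206.1 = 22.9→23, 227 − 204.3 = 22.7→23, 183 − 164.7 = 18.3→18) → #171712

#dad8ae, #a3a182, #3c3b30, #2c2b23, #171712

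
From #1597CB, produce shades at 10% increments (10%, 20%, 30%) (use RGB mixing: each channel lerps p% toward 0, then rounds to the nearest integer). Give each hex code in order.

#1388B7, #1179A2, #0F6A8E

#1597CB is rgb(21, 151, 203).
10%: (21 − 2.1 = 18.9→19, 151 − 15.1 = 135.9→136, 203 − 20.3 = 182.7→183) → #1388B7
20%: (21 − 4.2 = 16.8→17, 151 − 30.2 = 120.8→121, 203 − 40.6 = 162.4→162) → #1179A2
30%: (21 − 6.3 = 14.7→15, 151 − 45.3 = 105.7→106, 203 − 60.9 = 142.1→142) → #0F6A8E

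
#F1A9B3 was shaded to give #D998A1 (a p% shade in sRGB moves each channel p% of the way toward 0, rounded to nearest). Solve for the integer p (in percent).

#F1A9B3 is rgb(241, 169, 179); #D998A1 is rgb(217, 152, 161).
On the R channel (widest range): 217 ≈ 241 + (p/100)(0 − 241), so p ≈ 100×(217 − 241)/(0 − 241) = -2400/-241 = 9.96.
p = 10 reproduces all three channels after rounding.

10%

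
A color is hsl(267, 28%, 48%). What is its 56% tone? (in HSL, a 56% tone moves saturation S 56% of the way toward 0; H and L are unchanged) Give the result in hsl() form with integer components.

hsl(267, 12%, 48%)

S moves 56% from 28 toward 0: 28 − 15.68 = 12.32 → 12.
H and L are unchanged.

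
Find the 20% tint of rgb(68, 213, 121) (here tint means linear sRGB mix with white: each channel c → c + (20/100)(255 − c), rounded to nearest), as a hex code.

#69dd94

Per channel, c → c + 0.2(255 − c):
  R: 68 + 0.2×(255−68) = 68 + 37.4 = 105.4 → 105
  G: 213 + 0.2×(255−213) = 213 + 8.4 = 221.4 → 221
  B: 121 + 0.2×(255−121) = 121 + 26.8 = 147.8 → 148
rgb(105, 221, 148) = #69dd94.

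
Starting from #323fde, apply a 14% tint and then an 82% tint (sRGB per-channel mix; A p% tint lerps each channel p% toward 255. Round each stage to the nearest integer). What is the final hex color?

#323fde is rgb(50, 63, 222).
A 14% tint moves each channel 14% toward 255:
  R: 50 + 28.7 = 78.7 → 79
  G: 63 + 26.88 = 89.88 → 90
  B: 222 + 0.14×(255−222) = 222 + 4.62 = 226.62 → 227
After the tint: rgb(79, 90, 227) = #4f5ae3.
An 82% tint moves each channel 82% toward 255:
  R: 79 + 144.32 = 223.32 → 223
  G: 90 + 135.3 = 225.3 → 225
  B: 227 + 0.82×(255−227) = 227 + 22.96 = 249.96 → 250
rgb(223, 225, 250) = #dfe1fa.

#dfe1fa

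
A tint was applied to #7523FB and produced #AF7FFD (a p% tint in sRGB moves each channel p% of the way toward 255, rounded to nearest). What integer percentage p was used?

42%

#7523FB is rgb(117, 35, 251); #AF7FFD is rgb(175, 127, 253).
On the G channel (widest range): 127 ≈ 35 + (p/100)(255 − 35), so p ≈ 100×(127 − 35)/(255 − 35) = 9200/220 = 41.82.
p = 42 reproduces all three channels after rounding.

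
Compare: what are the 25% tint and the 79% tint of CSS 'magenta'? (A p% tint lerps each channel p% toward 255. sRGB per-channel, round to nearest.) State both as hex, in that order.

CSS magenta is rgb(255, 0, 255).
25% tint:
  R: 255 + 0.25×(255−255) = 255 + 0 = 255 → 255
  G: 0 + 63.75 = 63.75 → 64
  B: 255 + 0.25×(255−255) = 255 + 0 = 255 → 255
  → #FF40FF
79% tint:
  R: 255 + 0 = 255 → 255
  G: 0 + 201.45 = 201.45 → 201
  B: 255 + 0 = 255 → 255
  → #FFC9FF

#FF40FF, #FFC9FF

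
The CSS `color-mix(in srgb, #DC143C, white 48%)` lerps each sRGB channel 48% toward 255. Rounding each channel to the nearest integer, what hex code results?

#ED859A

#DC143C is rgb(220, 20, 60).
Per channel, c → c + 0.48(255 − c):
  R: 220 + 0.48×(255−220) = 220 + 16.8 = 236.8 → 237
  G: 20 + 112.8 = 132.8 → 133
  B: 60 + 0.48×(255−60) = 60 + 93.6 = 153.6 → 154
rgb(237, 133, 154) = #ED859A.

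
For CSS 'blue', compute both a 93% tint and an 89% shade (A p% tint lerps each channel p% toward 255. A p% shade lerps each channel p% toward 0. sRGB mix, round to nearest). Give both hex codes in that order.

CSS blue is rgb(0, 0, 255).
93% tint:
  R: 0 + 0.93×(255−0) = 0 + 237.15 = 237.15 → 237
  G: 0 + 0.93×(255−0) = 0 + 237.15 = 237.15 → 237
  B: 255 + 0 = 255 → 255
  → #ededff
89% shade:
  R: 0 + 0 = 0 → 0
  G: 0 + 0 = 0 → 0
  B: 255 + 0.89×(0−255) = 255 − 226.95 = 28.05 → 28
  → #00001c

#ededff, #00001c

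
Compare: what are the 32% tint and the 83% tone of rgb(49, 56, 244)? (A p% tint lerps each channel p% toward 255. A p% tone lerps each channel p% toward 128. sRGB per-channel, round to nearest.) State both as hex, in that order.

32% tint:
  R: 49 + 0.32×(255−49) = 49 + 65.92 = 114.92 → 115
  G: 56 + 63.68 = 119.68 → 120
  B: 244 + 3.52 = 247.52 → 248
  → #7378F8
83% tone:
  R: 49 + 65.57 = 114.57 → 115
  G: 56 + 59.76 = 115.76 → 116
  B: 244 + 0.83×(128−244) = 244 − 96.28 = 147.72 → 148
  → #737494

#7378F8, #737494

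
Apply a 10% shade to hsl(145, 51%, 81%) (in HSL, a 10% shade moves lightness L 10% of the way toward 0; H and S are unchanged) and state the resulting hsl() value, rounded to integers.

L moves 10% from 81 toward 0: 81 − 8.1 = 72.9 → 73.
H and S are unchanged.

hsl(145, 51%, 73%)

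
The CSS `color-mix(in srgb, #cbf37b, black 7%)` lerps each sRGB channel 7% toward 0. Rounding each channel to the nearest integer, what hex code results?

#bde272

#cbf37b is rgb(203, 243, 123).
Per channel, c → c + 0.07(0 − c):
  R: 203 − 14.21 = 188.79 → 189
  G: 243 − 17.01 = 225.99 → 226
  B: 123 − 8.61 = 114.39 → 114
rgb(189, 226, 114) = #bde272.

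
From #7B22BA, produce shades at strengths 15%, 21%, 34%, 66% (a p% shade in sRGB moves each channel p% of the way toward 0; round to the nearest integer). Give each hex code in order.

#691D9E, #611B93, #51167B, #2A0C3F

#7B22BA is rgb(123, 34, 186).
15%: (123 − 18.45 = 104.55→105, 34 − 5.1 = 28.9→29, 186 − 27.9 = 158.1→158) → #691D9E
21%: (123 − 25.83 = 97.17→97, 34 − 7.14 = 26.86→27, 186 − 39.06 = 146.94→147) → #611B93
34%: (123 − 41.82 = 81.18→81, 34 − 11.56 = 22.44→22, 186 − 63.24 = 122.76→123) → #51167B
66%: (123 − 81.18 = 41.82→42, 34 − 22.44 = 11.56→12, 186 − 122.76 = 63.24→63) → #2A0C3F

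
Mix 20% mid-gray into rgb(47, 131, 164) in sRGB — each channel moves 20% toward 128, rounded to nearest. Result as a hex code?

A 20% tone moves each channel 20% toward 128:
  R: 47 + 16.2 = 63.2 → 63
  G: 131 − 0.6 = 130.4 → 130
  B: 164 + 0.2×(128−164) = 164 − 7.2 = 156.8 → 157
rgb(63, 130, 157) = #3F829D.

#3F829D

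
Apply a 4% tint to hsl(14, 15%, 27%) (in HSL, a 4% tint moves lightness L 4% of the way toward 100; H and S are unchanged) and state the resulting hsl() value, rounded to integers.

hsl(14, 15%, 30%)

L moves 4% from 27 toward 100: 27 + 2.92 = 29.92 → 30.
H and S are unchanged.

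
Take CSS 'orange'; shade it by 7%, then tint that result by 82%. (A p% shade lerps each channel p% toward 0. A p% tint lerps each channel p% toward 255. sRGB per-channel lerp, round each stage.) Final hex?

#fcedd1

CSS orange is rgb(255, 165, 0).
Per channel, c → c + 0.07(0 − c):
  R: 255 + 0.07×(0−255) = 255 − 17.85 = 237.15 → 237
  G: 165 − 11.55 = 153.45 → 153
  B: 0 + 0.07×(0−0) = 0 + 0 = 0 → 0
After the shade: rgb(237, 153, 0) = #ed9900.
Lerp each channel 82% toward 255:
  R: 237 + 0.82×(255−237) = 237 + 14.76 = 251.76 → 252
  G: 153 + 83.64 = 236.64 → 237
  B: 0 + 0.82×(255−0) = 0 + 209.1 = 209.1 → 209
rgb(252, 237, 209) = #fcedd1.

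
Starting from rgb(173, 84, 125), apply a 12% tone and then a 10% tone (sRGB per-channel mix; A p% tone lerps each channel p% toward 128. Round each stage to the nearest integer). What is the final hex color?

Lerp each channel 12% toward 128:
  R: 173 + 0.12×(128−173) = 173 − 5.4 = 167.6 → 168
  G: 84 + 0.12×(128−84) = 84 + 5.28 = 89.28 → 89
  B: 125 + 0.12×(128−125) = 125 + 0.36 = 125.36 → 125
After the tone: rgb(168, 89, 125) = #a8597d.
Per channel, c → c + 0.1(128 − c):
  R: 168 + 0.1×(128−168) = 168 − 4 = 164 → 164
  G: 89 + 0.1×(128−89) = 89 + 3.9 = 92.9 → 93
  B: 125 + 0.3 = 125.3 → 125
rgb(164, 93, 125) = #a45d7d.

#a45d7d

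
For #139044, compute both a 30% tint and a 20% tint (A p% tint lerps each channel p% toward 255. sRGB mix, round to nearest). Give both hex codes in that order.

#5AB17C, #42A669

#139044 is rgb(19, 144, 68).
30% tint:
  R: 19 + 0.3×(255−19) = 19 + 70.8 = 89.8 → 90
  G: 144 + 33.3 = 177.3 → 177
  B: 68 + 0.3×(255−68) = 68 + 56.1 = 124.1 → 124
  → #5AB17C
20% tint:
  R: 19 + 0.2×(255−19) = 19 + 47.2 = 66.2 → 66
  G: 144 + 0.2×(255−144) = 144 + 22.2 = 166.2 → 166
  B: 68 + 0.2×(255−68) = 68 + 37.4 = 105.4 → 105
  → #42A669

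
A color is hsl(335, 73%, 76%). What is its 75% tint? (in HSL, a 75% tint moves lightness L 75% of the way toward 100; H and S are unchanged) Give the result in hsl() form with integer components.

hsl(335, 73%, 94%)

L moves 75% from 76 toward 100: 76 + 18 = 94 → 94.
H and S are unchanged.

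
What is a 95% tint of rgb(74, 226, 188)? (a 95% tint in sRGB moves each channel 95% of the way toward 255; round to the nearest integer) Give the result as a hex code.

Lerp each channel 95% toward 255:
  R: 74 + 0.95×(255−74) = 74 + 171.95 = 245.95 → 246
  G: 226 + 0.95×(255−226) = 226 + 27.55 = 253.55 → 254
  B: 188 + 0.95×(255−188) = 188 + 63.65 = 251.65 → 252
rgb(246, 254, 252) = #f6fefc.

#f6fefc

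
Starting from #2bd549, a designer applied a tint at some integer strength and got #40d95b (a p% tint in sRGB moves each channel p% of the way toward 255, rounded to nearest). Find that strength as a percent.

10%

#2bd549 is rgb(43, 213, 73); #40d95b is rgb(64, 217, 91).
On the R channel (widest range): 64 ≈ 43 + (p/100)(255 − 43), so p ≈ 100×(64 − 43)/(255 − 43) = 2100/212 = 9.91.
p = 10 reproduces all three channels after rounding.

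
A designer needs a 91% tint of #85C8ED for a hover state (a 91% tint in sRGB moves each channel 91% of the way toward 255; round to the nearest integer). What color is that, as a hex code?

#F4FAFD

#85C8ED is rgb(133, 200, 237).
Per channel, c → c + 0.91(255 − c):
  R: 133 + 0.91×(255−133) = 133 + 111.02 = 244.02 → 244
  G: 200 + 0.91×(255−200) = 200 + 50.05 = 250.05 → 250
  B: 237 + 16.38 = 253.38 → 253
rgb(244, 250, 253) = #F4FAFD.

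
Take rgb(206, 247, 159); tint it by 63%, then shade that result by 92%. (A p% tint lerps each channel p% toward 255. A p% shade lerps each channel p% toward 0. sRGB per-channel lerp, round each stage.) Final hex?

Per channel, c → c + 0.63(255 − c):
  R: 206 + 30.87 = 236.87 → 237
  G: 247 + 0.63×(255−247) = 247 + 5.04 = 252.04 → 252
  B: 159 + 60.48 = 219.48 → 219
After the tint: rgb(237, 252, 219) = #EDFCDB.
Lerp each channel 92% toward 0:
  R: 237 − 218.04 = 18.96 → 19
  G: 252 − 231.84 = 20.16 → 20
  B: 219 − 201.48 = 17.52 → 18
rgb(19, 20, 18) = #131412.

#131412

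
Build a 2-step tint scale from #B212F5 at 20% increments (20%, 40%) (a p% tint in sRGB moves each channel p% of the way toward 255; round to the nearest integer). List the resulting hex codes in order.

#C141F7, #D171F9

#B212F5 is rgb(178, 18, 245).
20%: (178 + 15.4 = 193.4→193, 18 + 47.4 = 65.4→65, 245 + 2 = 247→247) → #C141F7
40%: (178 + 30.8 = 208.8→209, 18 + 94.8 = 112.8→113, 245 + 4 = 249→249) → #D171F9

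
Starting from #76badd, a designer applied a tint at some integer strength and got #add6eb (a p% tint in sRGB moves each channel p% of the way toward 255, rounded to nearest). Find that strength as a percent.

#76badd is rgb(118, 186, 221); #add6eb is rgb(173, 214, 235).
On the R channel (widest range): 173 ≈ 118 + (p/100)(255 − 118), so p ≈ 100×(173 − 118)/(255 − 118) = 5500/137 = 40.15.
p = 40 reproduces all three channels after rounding.

40%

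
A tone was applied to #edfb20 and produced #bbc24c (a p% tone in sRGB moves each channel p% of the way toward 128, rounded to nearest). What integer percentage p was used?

#edfb20 is rgb(237, 251, 32); #bbc24c is rgb(187, 194, 76).
On the G channel (widest range): 194 ≈ 251 + (p/100)(128 − 251), so p ≈ 100×(194 − 251)/(128 − 251) = -5700/-123 = 46.34.
p = 46 reproduces all three channels after rounding.

46%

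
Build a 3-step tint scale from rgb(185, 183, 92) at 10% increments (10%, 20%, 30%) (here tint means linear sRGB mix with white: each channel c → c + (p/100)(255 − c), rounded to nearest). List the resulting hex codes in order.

#C0BE6C, #C7C57D, #CECD8D

10%: (185 + 7 = 192→192, 183 + 7.2 = 190.2→190, 92 + 16.3 = 108.3→108) → #C0BE6C
20%: (185 + 14 = 199→199, 183 + 14.4 = 197.4→197, 92 + 32.6 = 124.6→125) → #C7C57D
30%: (185 + 21 = 206→206, 183 + 21.6 = 204.6→205, 92 + 48.9 = 140.9→141) → #CECD8D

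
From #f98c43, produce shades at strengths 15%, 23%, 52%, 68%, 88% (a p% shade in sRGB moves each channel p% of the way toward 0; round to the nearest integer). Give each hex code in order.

#d47739, #c06c34, #784320, #502d15, #1e1108

#f98c43 is rgb(249, 140, 67).
15%: (249 − 37.35 = 211.65→212, 140 − 21 = 119→119, 67 − 10.05 = 56.95→57) → #d47739
23%: (249 − 57.27 = 191.73→192, 140 − 32.2 = 107.8→108, 67 − 15.41 = 51.59→52) → #c06c34
52%: (249 − 129.48 = 119.52→120, 140 − 72.8 = 67.2→67, 67 − 34.84 = 32.16→32) → #784320
68%: (249 − 169.32 = 79.68→80, 140 − 95.2 = 44.8→45, 67 − 45.56 = 21.44→21) → #502d15
88%: (249 − 219.12 = 29.88→30, 140 − 123.2 = 16.8→17, 67 − 58.96 = 8.04→8) → #1e1108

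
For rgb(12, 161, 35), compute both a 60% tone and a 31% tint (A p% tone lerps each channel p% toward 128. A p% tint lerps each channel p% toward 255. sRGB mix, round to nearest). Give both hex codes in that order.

60% tone:
  R: 12 + 0.6×(128−12) = 12 + 69.6 = 81.6 → 82
  G: 161 + 0.6×(128−161) = 161 − 19.8 = 141.2 → 141
  B: 35 + 0.6×(128−35) = 35 + 55.8 = 90.8 → 91
  → #528d5b
31% tint:
  R: 12 + 75.33 = 87.33 → 87
  G: 161 + 0.31×(255−161) = 161 + 29.14 = 190.14 → 190
  B: 35 + 0.31×(255−35) = 35 + 68.2 = 103.2 → 103
  → #57be67

#528d5b, #57be67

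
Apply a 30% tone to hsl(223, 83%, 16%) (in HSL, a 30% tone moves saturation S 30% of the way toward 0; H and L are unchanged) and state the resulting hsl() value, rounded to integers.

S moves 30% from 83 toward 0: 83 − 24.9 = 58.1 → 58.
H and L are unchanged.

hsl(223, 58%, 16%)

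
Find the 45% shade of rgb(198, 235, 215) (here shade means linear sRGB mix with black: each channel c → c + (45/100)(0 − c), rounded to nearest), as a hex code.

A 45% shade moves each channel 45% toward 0:
  R: 198 + 0.45×(0−198) = 198 − 89.1 = 108.9 → 109
  G: 235 + 0.45×(0−235) = 235 − 105.75 = 129.25 → 129
  B: 215 − 96.75 = 118.25 → 118
rgb(109, 129, 118) = #6D8176.

#6D8176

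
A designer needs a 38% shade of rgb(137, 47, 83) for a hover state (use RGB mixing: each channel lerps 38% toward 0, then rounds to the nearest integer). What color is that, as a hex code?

A 38% shade moves each channel 38% toward 0:
  R: 137 + 0.38×(0−137) = 137 − 52.06 = 84.94 → 85
  G: 47 + 0.38×(0−47) = 47 − 17.86 = 29.14 → 29
  B: 83 + 0.38×(0−83) = 83 − 31.54 = 51.46 → 51
rgb(85, 29, 51) = #551d33.

#551d33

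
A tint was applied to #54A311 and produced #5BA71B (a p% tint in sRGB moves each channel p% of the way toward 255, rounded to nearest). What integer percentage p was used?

#54A311 is rgb(84, 163, 17); #5BA71B is rgb(91, 167, 27).
On the B channel (widest range): 27 ≈ 17 + (p/100)(255 − 17), so p ≈ 100×(27 − 17)/(255 − 17) = 1000/238 = 4.20.
p = 4 reproduces all three channels after rounding.

4%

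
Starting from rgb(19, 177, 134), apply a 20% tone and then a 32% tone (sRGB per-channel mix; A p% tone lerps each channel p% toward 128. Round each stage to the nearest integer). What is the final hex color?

Per channel, c → c + 0.2(128 − c):
  R: 19 + 21.8 = 40.8 → 41
  G: 177 + 0.2×(128−177) = 177 − 9.8 = 167.2 → 167
  B: 134 + 0.2×(128−134) = 134 − 1.2 = 132.8 → 133
After the tone: rgb(41, 167, 133) = #29A785.
A 32% tone moves each channel 32% toward 128:
  R: 41 + 27.84 = 68.84 → 69
  G: 167 − 12.48 = 154.52 → 155
  B: 133 − 1.6 = 131.4 → 131
rgb(69, 155, 131) = #459B83.

#459B83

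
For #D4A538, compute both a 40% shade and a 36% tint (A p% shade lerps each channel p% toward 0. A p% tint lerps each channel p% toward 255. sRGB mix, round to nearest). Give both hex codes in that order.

#D4A538 is rgb(212, 165, 56).
40% shade:
  R: 212 − 84.8 = 127.2 → 127
  G: 165 − 66 = 99 → 99
  B: 56 + 0.4×(0−56) = 56 − 22.4 = 33.6 → 34
  → #7F6322
36% tint:
  R: 212 + 15.48 = 227.48 → 227
  G: 165 + 0.36×(255−165) = 165 + 32.4 = 197.4 → 197
  B: 56 + 71.64 = 127.64 → 128
  → #E3C580

#7F6322, #E3C580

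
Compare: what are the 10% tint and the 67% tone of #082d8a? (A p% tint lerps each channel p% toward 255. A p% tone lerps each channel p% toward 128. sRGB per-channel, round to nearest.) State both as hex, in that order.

#082d8a is rgb(8, 45, 138).
10% tint:
  R: 8 + 24.7 = 32.7 → 33
  G: 45 + 21 = 66 → 66
  B: 138 + 11.7 = 149.7 → 150
  → #214296
67% tone:
  R: 8 + 0.67×(128−8) = 8 + 80.4 = 88.4 → 88
  G: 45 + 55.61 = 100.61 → 101
  B: 138 + 0.67×(128−138) = 138 − 6.7 = 131.3 → 131
  → #586583

#214296, #586583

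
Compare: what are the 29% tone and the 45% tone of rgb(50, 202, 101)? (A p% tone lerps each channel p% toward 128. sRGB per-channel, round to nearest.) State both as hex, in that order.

#49B56D, #55A971

29% tone:
  R: 50 + 0.29×(128−50) = 50 + 22.62 = 72.62 → 73
  G: 202 − 21.46 = 180.54 → 181
  B: 101 + 0.29×(128−101) = 101 + 7.83 = 108.83 → 109
  → #49B56D
45% tone:
  R: 50 + 35.1 = 85.1 → 85
  G: 202 + 0.45×(128−202) = 202 − 33.3 = 168.7 → 169
  B: 101 + 12.15 = 113.15 → 113
  → #55A971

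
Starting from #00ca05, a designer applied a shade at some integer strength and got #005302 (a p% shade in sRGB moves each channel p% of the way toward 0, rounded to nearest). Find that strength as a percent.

59%

#00ca05 is rgb(0, 202, 5); #005302 is rgb(0, 83, 2).
On the G channel (widest range): 83 ≈ 202 + (p/100)(0 − 202), so p ≈ 100×(83 − 202)/(0 − 202) = -11900/-202 = 58.91.
p = 59 reproduces all three channels after rounding.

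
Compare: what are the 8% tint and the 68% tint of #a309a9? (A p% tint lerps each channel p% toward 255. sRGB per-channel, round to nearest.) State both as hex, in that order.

#aa1db0, #e2b0e3

#a309a9 is rgb(163, 9, 169).
8% tint:
  R: 163 + 0.08×(255−163) = 163 + 7.36 = 170.36 → 170
  G: 9 + 0.08×(255−9) = 9 + 19.68 = 28.68 → 29
  B: 169 + 0.08×(255−169) = 169 + 6.88 = 175.88 → 176
  → #aa1db0
68% tint:
  R: 163 + 0.68×(255−163) = 163 + 62.56 = 225.56 → 226
  G: 9 + 167.28 = 176.28 → 176
  B: 169 + 0.68×(255−169) = 169 + 58.48 = 227.48 → 227
  → #e2b0e3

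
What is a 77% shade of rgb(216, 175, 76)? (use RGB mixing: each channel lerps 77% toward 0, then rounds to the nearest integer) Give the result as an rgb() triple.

rgb(50, 40, 17)

A 77% shade moves each channel 77% toward 0:
  R: 216 − 166.32 = 49.68 → 50
  G: 175 − 134.75 = 40.25 → 40
  B: 76 + 0.77×(0−76) = 76 − 58.52 = 17.48 → 17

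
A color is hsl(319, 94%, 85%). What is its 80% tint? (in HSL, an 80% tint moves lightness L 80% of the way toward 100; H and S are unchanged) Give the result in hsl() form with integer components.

L moves 80% from 85 toward 100: 85 + 12 = 97 → 97.
H and S are unchanged.

hsl(319, 94%, 97%)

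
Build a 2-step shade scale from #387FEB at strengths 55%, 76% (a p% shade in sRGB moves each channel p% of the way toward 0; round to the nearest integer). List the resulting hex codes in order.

#19396A, #0D1E38

#387FEB is rgb(56, 127, 235).
55%: (56 − 30.8 = 25.2→25, 127 − 69.85 = 57.15→57, 235 − 129.25 = 105.75→106) → #19396A
76%: (56 − 42.56 = 13.44→13, 127 − 96.52 = 30.48→30, 235 − 178.6 = 56.4→56) → #0D1E38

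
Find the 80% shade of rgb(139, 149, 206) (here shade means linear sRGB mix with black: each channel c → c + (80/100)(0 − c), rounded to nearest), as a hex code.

Per channel, c → c + 0.8(0 − c):
  R: 139 − 111.2 = 27.8 → 28
  G: 149 + 0.8×(0−149) = 149 − 119.2 = 29.8 → 30
  B: 206 + 0.8×(0−206) = 206 − 164.8 = 41.2 → 41
rgb(28, 30, 41) = #1c1e29.

#1c1e29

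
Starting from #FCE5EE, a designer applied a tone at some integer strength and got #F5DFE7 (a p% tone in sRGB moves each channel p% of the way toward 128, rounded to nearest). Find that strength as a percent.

#FCE5EE is rgb(252, 229, 238); #F5DFE7 is rgb(245, 223, 231).
On the R channel (widest range): 245 ≈ 252 + (p/100)(128 − 252), so p ≈ 100×(245 − 252)/(128 − 252) = -700/-124 = 5.65.
p = 6 reproduces all three channels after rounding.

6%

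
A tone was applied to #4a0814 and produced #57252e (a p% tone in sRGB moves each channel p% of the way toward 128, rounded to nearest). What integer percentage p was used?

#4a0814 is rgb(74, 8, 20); #57252e is rgb(87, 37, 46).
On the G channel (widest range): 37 ≈ 8 + (p/100)(128 − 8), so p ≈ 100×(37 − 8)/(128 − 8) = 2900/120 = 24.17.
p = 24 reproduces all three channels after rounding.

24%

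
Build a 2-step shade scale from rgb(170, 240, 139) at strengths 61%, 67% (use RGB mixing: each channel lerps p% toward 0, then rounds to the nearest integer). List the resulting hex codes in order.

61%: (170 − 103.7 = 66.3→66, 240 − 146.4 = 93.6→94, 139 − 84.79 = 54.21→54) → #425e36
67%: (170 − 113.9 = 56.1→56, 240 − 160.8 = 79.2→79, 139 − 93.13 = 45.87→46) → #384f2e

#425e36, #384f2e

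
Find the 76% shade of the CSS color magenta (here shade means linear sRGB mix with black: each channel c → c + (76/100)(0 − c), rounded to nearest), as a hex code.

CSS magenta is rgb(255, 0, 255).
A 76% shade moves each channel 76% toward 0:
  R: 255 + 0.76×(0−255) = 255 − 193.8 = 61.2 → 61
  G: 0 + 0.76×(0−0) = 0 + 0 = 0 → 0
  B: 255 − 193.8 = 61.2 → 61
rgb(61, 0, 61) = #3d003d.

#3d003d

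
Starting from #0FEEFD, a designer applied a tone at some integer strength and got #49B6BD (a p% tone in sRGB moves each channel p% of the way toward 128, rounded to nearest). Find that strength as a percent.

#0FEEFD is rgb(15, 238, 253); #49B6BD is rgb(73, 182, 189).
On the B channel (widest range): 189 ≈ 253 + (p/100)(128 − 253), so p ≈ 100×(189 − 253)/(128 − 253) = -6400/-125 = 51.20.
p = 51 reproduces all three channels after rounding.

51%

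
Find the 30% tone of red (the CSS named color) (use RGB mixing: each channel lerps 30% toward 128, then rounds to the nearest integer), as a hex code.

#d92626

CSS red is rgb(255, 0, 0).
Lerp each channel 30% toward 128:
  R: 255 + 0.3×(128−255) = 255 − 38.1 = 216.9 → 217
  G: 0 + 38.4 = 38.4 → 38
  B: 0 + 38.4 = 38.4 → 38
rgb(217, 38, 38) = #d92626.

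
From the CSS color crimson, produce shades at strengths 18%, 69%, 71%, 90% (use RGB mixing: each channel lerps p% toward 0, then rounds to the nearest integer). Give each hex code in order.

#B41031, #440613, #400611, #160206

CSS crimson is rgb(220, 20, 60).
18%: (220 − 39.6 = 180.4→180, 20 − 3.6 = 16.4→16, 60 − 10.8 = 49.2→49) → #B41031
69%: (220 − 151.8 = 68.2→68, 20 − 13.8 = 6.2→6, 60 − 41.4 = 18.6→19) → #440613
71%: (220 − 156.2 = 63.8→64, 20 − 14.2 = 5.8→6, 60 − 42.6 = 17.4→17) → #400611
90%: (220 − 198 = 22→22, 20 − 18 = 2→2, 60 − 54 = 6→6) → #160206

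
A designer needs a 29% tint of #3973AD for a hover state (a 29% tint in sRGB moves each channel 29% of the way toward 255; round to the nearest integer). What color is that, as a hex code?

#3973AD is rgb(57, 115, 173).
A 29% tint moves each channel 29% toward 255:
  R: 57 + 0.29×(255−57) = 57 + 57.42 = 114.42 → 114
  G: 115 + 0.29×(255−115) = 115 + 40.6 = 155.6 → 156
  B: 173 + 23.78 = 196.78 → 197
rgb(114, 156, 197) = #729CC5.

#729CC5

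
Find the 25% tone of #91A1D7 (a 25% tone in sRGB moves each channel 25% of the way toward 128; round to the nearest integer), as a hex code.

#91A1D7 is rgb(145, 161, 215).
Per channel, c → c + 0.25(128 − c):
  R: 145 + 0.25×(128−145) = 145 − 4.25 = 140.75 → 141
  G: 161 + 0.25×(128−161) = 161 − 8.25 = 152.75 → 153
  B: 215 − 21.75 = 193.25 → 193
rgb(141, 153, 193) = #8D99C1.

#8D99C1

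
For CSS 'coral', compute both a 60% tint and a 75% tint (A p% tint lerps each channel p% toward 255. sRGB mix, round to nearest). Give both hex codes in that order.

CSS coral is rgb(255, 127, 80).
60% tint:
  R: 255 + 0 = 255 → 255
  G: 127 + 0.6×(255−127) = 127 + 76.8 = 203.8 → 204
  B: 80 + 0.6×(255−80) = 80 + 105 = 185 → 185
  → #FFCCB9
75% tint:
  R: 255 + 0.75×(255−255) = 255 + 0 = 255 → 255
  G: 127 + 0.75×(255−127) = 127 + 96 = 223 → 223
  B: 80 + 131.25 = 211.25 → 211
  → #FFDFD3

#FFCCB9, #FFDFD3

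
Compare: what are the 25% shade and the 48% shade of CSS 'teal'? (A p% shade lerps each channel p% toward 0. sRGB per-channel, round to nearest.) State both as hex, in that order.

CSS teal is rgb(0, 128, 128).
25% shade:
  R: 0 + 0 = 0 → 0
  G: 128 − 32 = 96 → 96
  B: 128 − 32 = 96 → 96
  → #006060
48% shade:
  R: 0 + 0.48×(0−0) = 0 + 0 = 0 → 0
  G: 128 − 61.44 = 66.56 → 67
  B: 128 + 0.48×(0−128) = 128 − 61.44 = 66.56 → 67
  → #004343

#006060, #004343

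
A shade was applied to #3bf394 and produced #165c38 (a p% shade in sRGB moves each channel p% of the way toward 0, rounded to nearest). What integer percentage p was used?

62%

#3bf394 is rgb(59, 243, 148); #165c38 is rgb(22, 92, 56).
On the G channel (widest range): 92 ≈ 243 + (p/100)(0 − 243), so p ≈ 100×(92 − 243)/(0 − 243) = -15100/-243 = 62.14.
p = 62 reproduces all three channels after rounding.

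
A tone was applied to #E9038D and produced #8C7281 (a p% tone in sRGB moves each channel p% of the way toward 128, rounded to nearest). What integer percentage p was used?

89%

#E9038D is rgb(233, 3, 141); #8C7281 is rgb(140, 114, 129).
On the G channel (widest range): 114 ≈ 3 + (p/100)(128 − 3), so p ≈ 100×(114 − 3)/(128 − 3) = 11100/125 = 88.80.
p = 89 reproduces all three channels after rounding.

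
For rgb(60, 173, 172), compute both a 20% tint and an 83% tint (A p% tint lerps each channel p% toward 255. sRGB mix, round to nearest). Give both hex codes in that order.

20% tint:
  R: 60 + 0.2×(255−60) = 60 + 39 = 99 → 99
  G: 173 + 0.2×(255−173) = 173 + 16.4 = 189.4 → 189
  B: 172 + 16.6 = 188.6 → 189
  → #63bdbd
83% tint:
  R: 60 + 0.83×(255−60) = 60 + 161.85 = 221.85 → 222
  G: 173 + 0.83×(255−173) = 173 + 68.06 = 241.06 → 241
  B: 172 + 0.83×(255−172) = 172 + 68.89 = 240.89 → 241
  → #def1f1

#63bdbd, #def1f1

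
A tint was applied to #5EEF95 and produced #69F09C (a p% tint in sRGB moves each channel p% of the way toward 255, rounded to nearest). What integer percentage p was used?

#5EEF95 is rgb(94, 239, 149); #69F09C is rgb(105, 240, 156).
On the R channel (widest range): 105 ≈ 94 + (p/100)(255 − 94), so p ≈ 100×(105 − 94)/(255 − 94) = 1100/161 = 6.83.
p = 7 reproduces all three channels after rounding.

7%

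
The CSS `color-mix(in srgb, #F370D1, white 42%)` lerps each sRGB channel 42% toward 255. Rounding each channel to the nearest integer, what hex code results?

#F8ACE4

#F370D1 is rgb(243, 112, 209).
A 42% tint moves each channel 42% toward 255:
  R: 243 + 0.42×(255−243) = 243 + 5.04 = 248.04 → 248
  G: 112 + 0.42×(255−112) = 112 + 60.06 = 172.06 → 172
  B: 209 + 19.32 = 228.32 → 228
rgb(248, 172, 228) = #F8ACE4.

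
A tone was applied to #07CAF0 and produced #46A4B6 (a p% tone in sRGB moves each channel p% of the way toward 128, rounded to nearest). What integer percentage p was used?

52%

#07CAF0 is rgb(7, 202, 240); #46A4B6 is rgb(70, 164, 182).
On the R channel (widest range): 70 ≈ 7 + (p/100)(128 − 7), so p ≈ 100×(70 − 7)/(128 − 7) = 6300/121 = 52.07.
p = 52 reproduces all three channels after rounding.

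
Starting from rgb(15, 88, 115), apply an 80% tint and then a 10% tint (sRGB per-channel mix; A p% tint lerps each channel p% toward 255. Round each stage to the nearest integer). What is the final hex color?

#d4e1e6

Per channel, c → c + 0.8(255 − c):
  R: 15 + 0.8×(255−15) = 15 + 192 = 207 → 207
  G: 88 + 0.8×(255−88) = 88 + 133.6 = 221.6 → 222
  B: 115 + 112 = 227 → 227
After the tint: rgb(207, 222, 227) = #cfdee3.
A 10% tint moves each channel 10% toward 255:
  R: 207 + 0.1×(255−207) = 207 + 4.8 = 211.8 → 212
  G: 222 + 3.3 = 225.3 → 225
  B: 227 + 0.1×(255−227) = 227 + 2.8 = 229.8 → 230
rgb(212, 225, 230) = #d4e1e6.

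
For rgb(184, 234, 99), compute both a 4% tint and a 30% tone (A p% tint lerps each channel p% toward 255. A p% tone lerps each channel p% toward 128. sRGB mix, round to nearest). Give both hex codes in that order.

#bbeb69, #a7ca6c

4% tint:
  R: 184 + 2.84 = 186.84 → 187
  G: 234 + 0.84 = 234.84 → 235
  B: 99 + 6.24 = 105.24 → 105
  → #bbeb69
30% tone:
  R: 184 − 16.8 = 167.2 → 167
  G: 234 + 0.3×(128−234) = 234 − 31.8 = 202.2 → 202
  B: 99 + 0.3×(128−99) = 99 + 8.7 = 107.7 → 108
  → #a7ca6c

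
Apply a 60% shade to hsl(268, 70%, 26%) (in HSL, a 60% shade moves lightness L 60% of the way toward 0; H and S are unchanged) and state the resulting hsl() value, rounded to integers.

L moves 60% from 26 toward 0: 26 − 15.6 = 10.4 → 10.
H and S are unchanged.

hsl(268, 70%, 10%)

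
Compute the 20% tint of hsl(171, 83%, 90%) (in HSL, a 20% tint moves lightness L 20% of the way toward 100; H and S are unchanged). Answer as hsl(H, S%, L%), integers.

hsl(171, 83%, 92%)

L moves 20% from 90 toward 100: 90 + 2 = 92 → 92.
H and S are unchanged.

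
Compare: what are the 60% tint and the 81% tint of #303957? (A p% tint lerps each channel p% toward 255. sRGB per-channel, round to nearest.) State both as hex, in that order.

#303957 is rgb(48, 57, 87).
60% tint:
  R: 48 + 0.6×(255−48) = 48 + 124.2 = 172.2 → 172
  G: 57 + 118.8 = 175.8 → 176
  B: 87 + 100.8 = 187.8 → 188
  → #ACB0BC
81% tint:
  R: 48 + 167.67 = 215.67 → 216
  G: 57 + 0.81×(255−57) = 57 + 160.38 = 217.38 → 217
  B: 87 + 0.81×(255−87) = 87 + 136.08 = 223.08 → 223
  → #D8D9DF

#ACB0BC, #D8D9DF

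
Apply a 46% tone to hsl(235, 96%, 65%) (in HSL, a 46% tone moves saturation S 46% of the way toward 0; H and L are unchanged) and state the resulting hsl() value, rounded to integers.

S moves 46% from 96 toward 0: 96 − 44.16 = 51.84 → 52.
H and L are unchanged.

hsl(235, 52%, 65%)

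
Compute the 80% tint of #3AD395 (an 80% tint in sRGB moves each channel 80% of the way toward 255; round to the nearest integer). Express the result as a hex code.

#D8F6EA

#3AD395 is rgb(58, 211, 149).
Per channel, c → c + 0.8(255 − c):
  R: 58 + 157.6 = 215.6 → 216
  G: 211 + 35.2 = 246.2 → 246
  B: 149 + 84.8 = 233.8 → 234
rgb(216, 246, 234) = #D8F6EA.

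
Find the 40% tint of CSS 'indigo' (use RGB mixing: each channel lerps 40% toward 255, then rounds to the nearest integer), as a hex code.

#9366b4

CSS indigo is rgb(75, 0, 130).
Lerp each channel 40% toward 255:
  R: 75 + 0.4×(255−75) = 75 + 72 = 147 → 147
  G: 0 + 0.4×(255−0) = 0 + 102 = 102 → 102
  B: 130 + 0.4×(255−130) = 130 + 50 = 180 → 180
rgb(147, 102, 180) = #9366b4.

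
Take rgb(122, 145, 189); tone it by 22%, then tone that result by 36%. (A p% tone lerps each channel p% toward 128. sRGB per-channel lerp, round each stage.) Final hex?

Lerp each channel 22% toward 128:
  R: 122 + 0.22×(128−122) = 122 + 1.32 = 123.32 → 123
  G: 145 − 3.74 = 141.26 → 141
  B: 189 + 0.22×(128−189) = 189 − 13.42 = 175.58 → 176
After the tone: rgb(123, 141, 176) = #7B8DB0.
Lerp each channel 36% toward 128:
  R: 123 + 0.36×(128−123) = 123 + 1.8 = 124.8 → 125
  G: 141 + 0.36×(128−141) = 141 − 4.68 = 136.32 → 136
  B: 176 + 0.36×(128−176) = 176 − 17.28 = 158.72 → 159
rgb(125, 136, 159) = #7D889F.

#7D889F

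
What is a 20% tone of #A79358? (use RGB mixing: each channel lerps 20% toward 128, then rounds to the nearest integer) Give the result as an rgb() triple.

rgb(159, 143, 96)

#A79358 is rgb(167, 147, 88).
A 20% tone moves each channel 20% toward 128:
  R: 167 − 7.8 = 159.2 → 159
  G: 147 − 3.8 = 143.2 → 143
  B: 88 + 8 = 96 → 96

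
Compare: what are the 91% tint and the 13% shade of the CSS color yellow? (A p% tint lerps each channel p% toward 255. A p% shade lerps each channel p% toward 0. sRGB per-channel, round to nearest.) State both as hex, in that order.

CSS yellow is rgb(255, 255, 0).
91% tint:
  R: 255 + 0.91×(255−255) = 255 + 0 = 255 → 255
  G: 255 + 0 = 255 → 255
  B: 0 + 0.91×(255−0) = 0 + 232.05 = 232.05 → 232
  → #FFFFE8
13% shade:
  R: 255 + 0.13×(0−255) = 255 − 33.15 = 221.85 → 222
  G: 255 + 0.13×(0−255) = 255 − 33.15 = 221.85 → 222
  B: 0 + 0 = 0 → 0
  → #DEDE00

#FFFFE8, #DEDE00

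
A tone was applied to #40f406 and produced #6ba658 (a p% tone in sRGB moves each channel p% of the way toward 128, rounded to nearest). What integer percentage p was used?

#40f406 is rgb(64, 244, 6); #6ba658 is rgb(107, 166, 88).
On the B channel (widest range): 88 ≈ 6 + (p/100)(128 − 6), so p ≈ 100×(88 − 6)/(128 − 6) = 8200/122 = 67.21.
p = 67 reproduces all three channels after rounding.

67%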